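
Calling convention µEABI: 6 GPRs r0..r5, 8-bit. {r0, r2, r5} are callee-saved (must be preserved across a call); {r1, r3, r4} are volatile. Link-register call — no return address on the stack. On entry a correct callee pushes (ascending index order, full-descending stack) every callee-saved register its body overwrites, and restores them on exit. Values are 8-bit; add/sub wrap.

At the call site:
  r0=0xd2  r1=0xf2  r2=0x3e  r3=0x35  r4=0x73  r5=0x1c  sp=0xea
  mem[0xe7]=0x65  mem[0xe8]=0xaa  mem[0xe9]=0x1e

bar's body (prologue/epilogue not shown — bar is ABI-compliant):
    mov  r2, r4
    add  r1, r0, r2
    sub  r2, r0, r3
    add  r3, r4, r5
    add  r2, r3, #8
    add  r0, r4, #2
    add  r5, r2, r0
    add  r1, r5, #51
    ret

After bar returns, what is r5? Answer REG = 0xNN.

REG = 0x1c

prologue: push r0 -> mem[0xe9]=0xd2, sp=0xe9
prologue: push r2 -> mem[0xe8]=0x3e, sp=0xe8
prologue: push r5 -> mem[0xe7]=0x1c, sp=0xe7
body[0] mov  r2, r4 -> r2=0x73
body[1] add  r1, r0, r2 -> r1=0x45
body[2] sub  r2, r0, r3 -> r2=0x9d
body[3] add  r3, r4, r5 -> r3=0x8f
body[4] add  r2, r3, #8 -> r2=0x97
body[5] add  r0, r4, #2 -> r0=0x75
body[6] add  r5, r2, r0 -> r5=0x0c
body[7] add  r1, r5, #51 -> r1=0x3f
epilogue: pop r5=0x1c, sp=0xe8
epilogue: pop r2=0x3e, sp=0xe9
epilogue: pop r0=0xd2, sp=0xea
r5 is callee-saved -> restored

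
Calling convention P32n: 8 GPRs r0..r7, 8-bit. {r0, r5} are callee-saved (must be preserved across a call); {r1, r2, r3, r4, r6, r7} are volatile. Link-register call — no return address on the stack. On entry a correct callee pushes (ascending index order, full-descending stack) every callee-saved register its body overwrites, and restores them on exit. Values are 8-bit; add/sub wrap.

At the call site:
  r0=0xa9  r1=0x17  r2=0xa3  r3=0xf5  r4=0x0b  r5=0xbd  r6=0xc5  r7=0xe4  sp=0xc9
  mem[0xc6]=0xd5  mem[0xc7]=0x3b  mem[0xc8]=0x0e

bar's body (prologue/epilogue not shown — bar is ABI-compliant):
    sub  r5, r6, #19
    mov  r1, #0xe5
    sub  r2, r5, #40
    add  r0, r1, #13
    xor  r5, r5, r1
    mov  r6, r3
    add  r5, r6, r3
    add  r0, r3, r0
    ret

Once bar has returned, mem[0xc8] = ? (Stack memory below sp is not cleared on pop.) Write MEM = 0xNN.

prologue: push r0 -> mem[0xc8]=0xa9, sp=0xc8
prologue: push r5 -> mem[0xc7]=0xbd, sp=0xc7
body[0] sub  r5, r6, #19 -> r5=0xb2
body[1] mov  r1, #0xe5 -> r1=0xe5
body[2] sub  r2, r5, #40 -> r2=0x8a
body[3] add  r0, r1, #13 -> r0=0xf2
body[4] xor  r5, r5, r1 -> r5=0x57
body[5] mov  r6, r3 -> r6=0xf5
body[6] add  r5, r6, r3 -> r5=0xea
body[7] add  r0, r3, r0 -> r0=0xe7
epilogue: pop r5=0xbd, sp=0xc8
epilogue: pop r0=0xa9, sp=0xc9
prologue pushed ['r0', 'r5'] at ['0xc8', '0xc7']

MEM = 0xa9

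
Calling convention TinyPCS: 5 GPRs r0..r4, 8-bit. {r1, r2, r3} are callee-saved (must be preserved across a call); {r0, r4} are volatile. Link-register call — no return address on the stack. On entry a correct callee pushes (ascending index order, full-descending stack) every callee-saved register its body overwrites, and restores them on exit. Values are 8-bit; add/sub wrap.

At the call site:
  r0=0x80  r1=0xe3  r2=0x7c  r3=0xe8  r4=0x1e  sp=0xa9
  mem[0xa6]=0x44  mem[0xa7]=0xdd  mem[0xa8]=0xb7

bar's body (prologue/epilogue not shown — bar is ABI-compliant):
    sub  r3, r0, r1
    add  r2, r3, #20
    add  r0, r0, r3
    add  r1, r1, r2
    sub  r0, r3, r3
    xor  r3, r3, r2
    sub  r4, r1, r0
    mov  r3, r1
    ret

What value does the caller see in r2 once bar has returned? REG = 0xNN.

prologue: push r1 -> mem[0xa8]=0xe3, sp=0xa8
prologue: push r2 -> mem[0xa7]=0x7c, sp=0xa7
prologue: push r3 -> mem[0xa6]=0xe8, sp=0xa6
body[0] sub  r3, r0, r1 -> r3=0x9d
body[1] add  r2, r3, #20 -> r2=0xb1
body[2] add  r0, r0, r3 -> r0=0x1d
body[3] add  r1, r1, r2 -> r1=0x94
body[4] sub  r0, r3, r3 -> r0=0x00
body[5] xor  r3, r3, r2 -> r3=0x2c
body[6] sub  r4, r1, r0 -> r4=0x94
body[7] mov  r3, r1 -> r3=0x94
epilogue: pop r3=0xe8, sp=0xa7
epilogue: pop r2=0x7c, sp=0xa8
epilogue: pop r1=0xe3, sp=0xa9
r2 is callee-saved -> restored

REG = 0x7c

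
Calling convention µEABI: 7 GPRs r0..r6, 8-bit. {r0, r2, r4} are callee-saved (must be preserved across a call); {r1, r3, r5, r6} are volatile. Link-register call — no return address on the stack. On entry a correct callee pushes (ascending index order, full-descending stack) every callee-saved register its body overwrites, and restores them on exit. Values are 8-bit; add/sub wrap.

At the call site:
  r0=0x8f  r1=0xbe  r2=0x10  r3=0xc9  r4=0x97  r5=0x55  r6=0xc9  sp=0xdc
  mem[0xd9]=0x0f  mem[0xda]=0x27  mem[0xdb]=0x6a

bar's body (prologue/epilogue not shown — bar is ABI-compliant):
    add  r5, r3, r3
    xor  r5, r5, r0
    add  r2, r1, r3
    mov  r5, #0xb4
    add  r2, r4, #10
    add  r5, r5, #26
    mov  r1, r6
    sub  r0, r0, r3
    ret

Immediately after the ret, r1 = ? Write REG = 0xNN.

REG = 0xc9

prologue: push r0 -> mem[0xdb]=0x8f, sp=0xdb
prologue: push r2 -> mem[0xda]=0x10, sp=0xda
body[0] add  r5, r3, r3 -> r5=0x92
body[1] xor  r5, r5, r0 -> r5=0x1d
body[2] add  r2, r1, r3 -> r2=0x87
body[3] mov  r5, #0xb4 -> r5=0xb4
body[4] add  r2, r4, #10 -> r2=0xa1
body[5] add  r5, r5, #26 -> r5=0xce
body[6] mov  r1, r6 -> r1=0xc9
body[7] sub  r0, r0, r3 -> r0=0xc6
epilogue: pop r2=0x10, sp=0xdb
epilogue: pop r0=0x8f, sp=0xdc
r1 is caller-saved -> body value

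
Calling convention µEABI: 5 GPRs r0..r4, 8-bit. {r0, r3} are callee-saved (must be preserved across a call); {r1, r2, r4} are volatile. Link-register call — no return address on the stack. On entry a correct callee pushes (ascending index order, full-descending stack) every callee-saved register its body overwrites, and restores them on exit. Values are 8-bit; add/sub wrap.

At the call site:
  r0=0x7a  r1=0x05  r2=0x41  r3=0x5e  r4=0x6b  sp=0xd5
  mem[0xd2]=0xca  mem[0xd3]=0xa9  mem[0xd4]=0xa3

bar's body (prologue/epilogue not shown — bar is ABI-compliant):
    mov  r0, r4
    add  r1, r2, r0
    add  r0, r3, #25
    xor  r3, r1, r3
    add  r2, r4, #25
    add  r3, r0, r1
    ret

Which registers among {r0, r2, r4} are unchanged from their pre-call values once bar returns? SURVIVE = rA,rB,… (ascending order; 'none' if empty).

prologue: push r0 -> mem[0xd4]=0x7a, sp=0xd4
prologue: push r3 -> mem[0xd3]=0x5e, sp=0xd3
body[0] mov  r0, r4 -> r0=0x6b
body[1] add  r1, r2, r0 -> r1=0xac
body[2] add  r0, r3, #25 -> r0=0x77
body[3] xor  r3, r1, r3 -> r3=0xf2
body[4] add  r2, r4, #25 -> r2=0x84
body[5] add  r3, r0, r1 -> r3=0x23
epilogue: pop r3=0x5e, sp=0xd4
epilogue: pop r0=0x7a, sp=0xd5
r0: callee-saved, written=True
r2: caller-saved, written=True
r4: caller-saved, written=False

SURVIVE = r0,r4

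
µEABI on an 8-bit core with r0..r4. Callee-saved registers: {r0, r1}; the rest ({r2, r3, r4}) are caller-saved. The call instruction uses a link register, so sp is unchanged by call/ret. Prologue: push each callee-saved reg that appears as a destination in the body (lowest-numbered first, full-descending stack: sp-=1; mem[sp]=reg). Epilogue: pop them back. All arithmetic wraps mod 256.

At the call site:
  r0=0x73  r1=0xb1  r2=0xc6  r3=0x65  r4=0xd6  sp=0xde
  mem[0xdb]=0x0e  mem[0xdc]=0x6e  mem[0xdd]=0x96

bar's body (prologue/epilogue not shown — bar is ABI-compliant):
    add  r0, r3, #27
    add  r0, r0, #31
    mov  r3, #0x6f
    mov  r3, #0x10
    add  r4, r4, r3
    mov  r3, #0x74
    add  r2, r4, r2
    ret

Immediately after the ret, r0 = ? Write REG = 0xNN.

REG = 0x73

prologue: push r0 → mem[0xdd]=0x73, sp=0xdd
body[0] add  r0, r3, #27 → r0=0x80
body[1] add  r0, r0, #31 → r0=0x9f
body[2] mov  r3, #0x6f → r3=0x6f
body[3] mov  r3, #0x10 → r3=0x10
body[4] add  r4, r4, r3 → r4=0xe6
body[5] mov  r3, #0x74 → r3=0x74
body[6] add  r2, r4, r2 → r2=0xac
epilogue: pop r0=0x73, sp=0xde
r0 is callee-saved → restored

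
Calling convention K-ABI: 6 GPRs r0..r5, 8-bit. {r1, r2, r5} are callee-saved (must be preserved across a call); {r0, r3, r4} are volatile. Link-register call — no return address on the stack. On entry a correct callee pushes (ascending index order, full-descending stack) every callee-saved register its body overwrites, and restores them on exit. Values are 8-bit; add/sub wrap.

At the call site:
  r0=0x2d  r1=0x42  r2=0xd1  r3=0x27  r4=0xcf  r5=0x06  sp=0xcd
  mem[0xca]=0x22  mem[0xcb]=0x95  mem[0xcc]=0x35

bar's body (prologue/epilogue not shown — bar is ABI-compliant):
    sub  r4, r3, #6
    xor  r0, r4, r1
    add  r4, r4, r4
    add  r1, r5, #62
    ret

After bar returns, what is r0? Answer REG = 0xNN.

prologue: push r1 -> mem[0xcc]=0x42, sp=0xcc
body[0] sub  r4, r3, #6 -> r4=0x21
body[1] xor  r0, r4, r1 -> r0=0x63
body[2] add  r4, r4, r4 -> r4=0x42
body[3] add  r1, r5, #62 -> r1=0x44
epilogue: pop r1=0x42, sp=0xcd
r0 is caller-saved -> body value

REG = 0x63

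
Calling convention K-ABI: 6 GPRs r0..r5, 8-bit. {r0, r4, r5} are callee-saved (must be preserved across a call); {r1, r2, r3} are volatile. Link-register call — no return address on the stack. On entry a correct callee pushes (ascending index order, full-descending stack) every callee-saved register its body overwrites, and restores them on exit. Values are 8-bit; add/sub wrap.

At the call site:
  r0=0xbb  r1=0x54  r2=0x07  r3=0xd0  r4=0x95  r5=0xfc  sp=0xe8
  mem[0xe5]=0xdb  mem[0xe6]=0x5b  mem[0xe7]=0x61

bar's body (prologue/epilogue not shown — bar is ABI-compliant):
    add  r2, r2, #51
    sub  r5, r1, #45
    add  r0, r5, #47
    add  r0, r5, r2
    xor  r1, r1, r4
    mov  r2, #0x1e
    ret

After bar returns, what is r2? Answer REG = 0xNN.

REG = 0x1e

prologue: push r0 → mem[0xe7]=0xbb, sp=0xe7
prologue: push r5 → mem[0xe6]=0xfc, sp=0xe6
body[0] add  r2, r2, #51 → r2=0x3a
body[1] sub  r5, r1, #45 → r5=0x27
body[2] add  r0, r5, #47 → r0=0x56
body[3] add  r0, r5, r2 → r0=0x61
body[4] xor  r1, r1, r4 → r1=0xc1
body[5] mov  r2, #0x1e → r2=0x1e
epilogue: pop r5=0xfc, sp=0xe7
epilogue: pop r0=0xbb, sp=0xe8
r2 is caller-saved → body value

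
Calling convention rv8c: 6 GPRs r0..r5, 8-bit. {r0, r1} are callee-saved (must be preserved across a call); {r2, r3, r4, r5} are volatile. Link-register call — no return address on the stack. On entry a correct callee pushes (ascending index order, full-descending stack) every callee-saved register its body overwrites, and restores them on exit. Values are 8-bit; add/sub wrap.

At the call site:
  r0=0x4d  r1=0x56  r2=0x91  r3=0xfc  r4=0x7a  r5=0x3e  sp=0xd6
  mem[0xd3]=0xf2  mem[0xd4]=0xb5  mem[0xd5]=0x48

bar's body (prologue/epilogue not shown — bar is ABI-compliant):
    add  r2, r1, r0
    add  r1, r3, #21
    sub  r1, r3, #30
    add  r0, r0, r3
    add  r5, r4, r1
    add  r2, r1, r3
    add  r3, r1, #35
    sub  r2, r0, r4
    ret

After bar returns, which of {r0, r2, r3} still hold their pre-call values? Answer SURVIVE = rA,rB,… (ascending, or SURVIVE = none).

SURVIVE = r0

prologue: push r0 → mem[0xd5]=0x4d, sp=0xd5
prologue: push r1 → mem[0xd4]=0x56, sp=0xd4
body[0] add  r2, r1, r0 → r2=0xa3
body[1] add  r1, r3, #21 → r1=0x11
body[2] sub  r1, r3, #30 → r1=0xde
body[3] add  r0, r0, r3 → r0=0x49
body[4] add  r5, r4, r1 → r5=0x58
body[5] add  r2, r1, r3 → r2=0xda
body[6] add  r3, r1, #35 → r3=0x01
body[7] sub  r2, r0, r4 → r2=0xcf
epilogue: pop r1=0x56, sp=0xd5
epilogue: pop r0=0x4d, sp=0xd6
r0: callee-saved, written=True
r2: caller-saved, written=True
r3: caller-saved, written=True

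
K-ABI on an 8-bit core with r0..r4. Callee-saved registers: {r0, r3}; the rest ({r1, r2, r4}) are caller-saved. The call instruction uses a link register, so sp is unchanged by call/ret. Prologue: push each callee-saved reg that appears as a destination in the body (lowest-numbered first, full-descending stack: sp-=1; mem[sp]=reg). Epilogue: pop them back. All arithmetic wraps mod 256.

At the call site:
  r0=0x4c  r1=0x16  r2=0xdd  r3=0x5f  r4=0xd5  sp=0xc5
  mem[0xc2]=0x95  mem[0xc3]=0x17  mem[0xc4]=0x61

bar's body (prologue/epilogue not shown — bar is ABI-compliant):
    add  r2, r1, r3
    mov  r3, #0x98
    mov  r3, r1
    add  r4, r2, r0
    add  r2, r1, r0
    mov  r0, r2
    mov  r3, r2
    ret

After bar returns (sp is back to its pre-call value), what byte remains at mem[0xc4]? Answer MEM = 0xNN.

prologue: push r0 -> mem[0xc4]=0x4c, sp=0xc4
prologue: push r3 -> mem[0xc3]=0x5f, sp=0xc3
body[0] add  r2, r1, r3 -> r2=0x75
body[1] mov  r3, #0x98 -> r3=0x98
body[2] mov  r3, r1 -> r3=0x16
body[3] add  r4, r2, r0 -> r4=0xc1
body[4] add  r2, r1, r0 -> r2=0x62
body[5] mov  r0, r2 -> r0=0x62
body[6] mov  r3, r2 -> r3=0x62
epilogue: pop r3=0x5f, sp=0xc4
epilogue: pop r0=0x4c, sp=0xc5
prologue pushed ['r0', 'r3'] at ['0xc4', '0xc3']

MEM = 0x4c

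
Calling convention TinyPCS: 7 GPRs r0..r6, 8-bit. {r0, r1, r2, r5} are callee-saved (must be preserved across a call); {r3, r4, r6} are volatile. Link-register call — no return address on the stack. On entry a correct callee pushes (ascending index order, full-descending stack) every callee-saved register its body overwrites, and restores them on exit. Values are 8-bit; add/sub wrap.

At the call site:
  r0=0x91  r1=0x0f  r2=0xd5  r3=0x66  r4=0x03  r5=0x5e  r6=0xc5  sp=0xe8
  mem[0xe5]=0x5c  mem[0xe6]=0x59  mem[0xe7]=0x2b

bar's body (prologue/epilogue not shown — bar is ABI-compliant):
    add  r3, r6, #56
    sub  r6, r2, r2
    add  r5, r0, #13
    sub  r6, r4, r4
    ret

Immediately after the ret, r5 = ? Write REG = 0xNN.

prologue: push r5 → mem[0xe7]=0x5e, sp=0xe7
body[0] add  r3, r6, #56 → r3=0xfd
body[1] sub  r6, r2, r2 → r6=0x00
body[2] add  r5, r0, #13 → r5=0x9e
body[3] sub  r6, r4, r4 → r6=0x00
epilogue: pop r5=0x5e, sp=0xe8
r5 is callee-saved → restored

REG = 0x5e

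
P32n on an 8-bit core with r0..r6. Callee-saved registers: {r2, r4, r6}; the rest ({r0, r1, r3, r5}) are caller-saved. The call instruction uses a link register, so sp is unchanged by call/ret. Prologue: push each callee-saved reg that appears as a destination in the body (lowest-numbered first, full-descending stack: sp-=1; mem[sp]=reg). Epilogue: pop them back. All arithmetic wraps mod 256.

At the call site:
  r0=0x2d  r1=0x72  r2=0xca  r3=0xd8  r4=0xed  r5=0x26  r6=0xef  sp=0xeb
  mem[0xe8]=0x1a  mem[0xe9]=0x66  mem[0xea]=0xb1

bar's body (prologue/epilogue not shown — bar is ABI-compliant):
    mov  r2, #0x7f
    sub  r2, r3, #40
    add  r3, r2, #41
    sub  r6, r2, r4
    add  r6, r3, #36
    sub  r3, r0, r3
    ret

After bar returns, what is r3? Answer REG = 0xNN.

REG = 0x54

prologue: push r2 -> mem[0xea]=0xca, sp=0xea
prologue: push r6 -> mem[0xe9]=0xef, sp=0xe9
body[0] mov  r2, #0x7f -> r2=0x7f
body[1] sub  r2, r3, #40 -> r2=0xb0
body[2] add  r3, r2, #41 -> r3=0xd9
body[3] sub  r6, r2, r4 -> r6=0xc3
body[4] add  r6, r3, #36 -> r6=0xfd
body[5] sub  r3, r0, r3 -> r3=0x54
epilogue: pop r6=0xef, sp=0xea
epilogue: pop r2=0xca, sp=0xeb
r3 is caller-saved -> body value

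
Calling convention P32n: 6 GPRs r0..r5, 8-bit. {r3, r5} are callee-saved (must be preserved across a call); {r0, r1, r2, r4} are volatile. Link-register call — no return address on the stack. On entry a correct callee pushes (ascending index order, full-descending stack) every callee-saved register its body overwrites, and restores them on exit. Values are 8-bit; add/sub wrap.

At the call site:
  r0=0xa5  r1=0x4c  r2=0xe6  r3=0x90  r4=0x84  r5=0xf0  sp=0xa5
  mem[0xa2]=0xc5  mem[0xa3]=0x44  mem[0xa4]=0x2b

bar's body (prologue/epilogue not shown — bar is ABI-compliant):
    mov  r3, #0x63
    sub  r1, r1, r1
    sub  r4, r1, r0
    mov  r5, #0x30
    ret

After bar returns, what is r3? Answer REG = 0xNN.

REG = 0x90

prologue: push r3 -> mem[0xa4]=0x90, sp=0xa4
prologue: push r5 -> mem[0xa3]=0xf0, sp=0xa3
body[0] mov  r3, #0x63 -> r3=0x63
body[1] sub  r1, r1, r1 -> r1=0x00
body[2] sub  r4, r1, r0 -> r4=0x5b
body[3] mov  r5, #0x30 -> r5=0x30
epilogue: pop r5=0xf0, sp=0xa4
epilogue: pop r3=0x90, sp=0xa5
r3 is callee-saved -> restored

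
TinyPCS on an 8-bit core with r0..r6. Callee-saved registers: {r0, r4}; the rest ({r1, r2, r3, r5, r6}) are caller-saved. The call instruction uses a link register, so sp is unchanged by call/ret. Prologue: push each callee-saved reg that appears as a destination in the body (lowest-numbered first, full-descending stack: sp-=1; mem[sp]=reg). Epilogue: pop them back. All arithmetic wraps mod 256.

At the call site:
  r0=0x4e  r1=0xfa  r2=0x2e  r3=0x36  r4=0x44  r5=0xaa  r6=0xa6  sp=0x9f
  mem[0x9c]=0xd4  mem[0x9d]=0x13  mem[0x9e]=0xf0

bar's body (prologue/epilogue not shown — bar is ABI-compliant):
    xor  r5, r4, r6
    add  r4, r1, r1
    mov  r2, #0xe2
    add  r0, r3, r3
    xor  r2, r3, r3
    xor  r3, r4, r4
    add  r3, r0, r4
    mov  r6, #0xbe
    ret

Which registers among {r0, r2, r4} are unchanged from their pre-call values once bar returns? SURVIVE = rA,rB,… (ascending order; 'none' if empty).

prologue: push r0 -> mem[0x9e]=0x4e, sp=0x9e
prologue: push r4 -> mem[0x9d]=0x44, sp=0x9d
body[0] xor  r5, r4, r6 -> r5=0xe2
body[1] add  r4, r1, r1 -> r4=0xf4
body[2] mov  r2, #0xe2 -> r2=0xe2
body[3] add  r0, r3, r3 -> r0=0x6c
body[4] xor  r2, r3, r3 -> r2=0x00
body[5] xor  r3, r4, r4 -> r3=0x00
body[6] add  r3, r0, r4 -> r3=0x60
body[7] mov  r6, #0xbe -> r6=0xbe
epilogue: pop r4=0x44, sp=0x9e
epilogue: pop r0=0x4e, sp=0x9f
r0: callee-saved, written=True
r2: caller-saved, written=True
r4: callee-saved, written=True

SURVIVE = r0,r4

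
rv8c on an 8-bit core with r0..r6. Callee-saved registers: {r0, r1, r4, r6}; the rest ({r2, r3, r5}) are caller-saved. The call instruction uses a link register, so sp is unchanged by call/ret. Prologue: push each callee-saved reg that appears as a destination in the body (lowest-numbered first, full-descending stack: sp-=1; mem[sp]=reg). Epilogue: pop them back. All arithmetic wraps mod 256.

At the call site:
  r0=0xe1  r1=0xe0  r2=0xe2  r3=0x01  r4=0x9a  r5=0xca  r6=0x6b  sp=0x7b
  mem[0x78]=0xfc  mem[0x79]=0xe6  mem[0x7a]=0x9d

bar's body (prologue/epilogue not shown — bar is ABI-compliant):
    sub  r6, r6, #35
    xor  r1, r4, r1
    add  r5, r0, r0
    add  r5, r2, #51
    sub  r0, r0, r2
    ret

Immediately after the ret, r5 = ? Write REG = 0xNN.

prologue: push r0 → mem[0x7a]=0xe1, sp=0x7a
prologue: push r1 → mem[0x79]=0xe0, sp=0x79
prologue: push r6 → mem[0x78]=0x6b, sp=0x78
body[0] sub  r6, r6, #35 → r6=0x48
body[1] xor  r1, r4, r1 → r1=0x7a
body[2] add  r5, r0, r0 → r5=0xc2
body[3] add  r5, r2, #51 → r5=0x15
body[4] sub  r0, r0, r2 → r0=0xff
epilogue: pop r6=0x6b, sp=0x79
epilogue: pop r1=0xe0, sp=0x7a
epilogue: pop r0=0xe1, sp=0x7b
r5 is caller-saved → body value

REG = 0x15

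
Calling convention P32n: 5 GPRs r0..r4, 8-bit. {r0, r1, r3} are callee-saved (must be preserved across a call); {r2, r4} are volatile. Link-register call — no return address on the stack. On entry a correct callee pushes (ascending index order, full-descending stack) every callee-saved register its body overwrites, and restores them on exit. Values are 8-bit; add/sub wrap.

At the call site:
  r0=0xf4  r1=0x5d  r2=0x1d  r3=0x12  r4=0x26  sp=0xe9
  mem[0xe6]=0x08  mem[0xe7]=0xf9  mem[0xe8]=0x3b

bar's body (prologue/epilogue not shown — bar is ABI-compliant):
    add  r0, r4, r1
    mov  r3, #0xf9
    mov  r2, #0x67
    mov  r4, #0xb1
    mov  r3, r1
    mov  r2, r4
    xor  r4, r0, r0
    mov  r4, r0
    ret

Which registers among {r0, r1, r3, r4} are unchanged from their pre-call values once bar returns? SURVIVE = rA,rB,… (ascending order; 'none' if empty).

SURVIVE = r0,r1,r3

prologue: push r0 → mem[0xe8]=0xf4, sp=0xe8
prologue: push r3 → mem[0xe7]=0x12, sp=0xe7
body[0] add  r0, r4, r1 → r0=0x83
body[1] mov  r3, #0xf9 → r3=0xf9
body[2] mov  r2, #0x67 → r2=0x67
body[3] mov  r4, #0xb1 → r4=0xb1
body[4] mov  r3, r1 → r3=0x5d
body[5] mov  r2, r4 → r2=0xb1
body[6] xor  r4, r0, r0 → r4=0x00
body[7] mov  r4, r0 → r4=0x83
epilogue: pop r3=0x12, sp=0xe8
epilogue: pop r0=0xf4, sp=0xe9
r0: callee-saved, written=True
r1: callee-saved, written=False
r3: callee-saved, written=True
r4: caller-saved, written=True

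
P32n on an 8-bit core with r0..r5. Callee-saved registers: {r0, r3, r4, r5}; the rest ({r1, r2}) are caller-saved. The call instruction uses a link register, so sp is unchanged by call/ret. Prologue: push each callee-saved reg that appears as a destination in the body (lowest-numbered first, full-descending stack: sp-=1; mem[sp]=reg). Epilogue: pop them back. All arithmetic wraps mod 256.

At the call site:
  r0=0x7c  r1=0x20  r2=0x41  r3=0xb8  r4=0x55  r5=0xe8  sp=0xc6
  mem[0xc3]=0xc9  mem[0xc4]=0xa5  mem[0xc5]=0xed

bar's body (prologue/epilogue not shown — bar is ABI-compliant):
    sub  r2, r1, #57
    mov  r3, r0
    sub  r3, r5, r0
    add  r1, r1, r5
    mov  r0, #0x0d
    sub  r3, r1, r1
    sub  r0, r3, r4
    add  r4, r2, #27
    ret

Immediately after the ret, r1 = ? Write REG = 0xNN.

prologue: push r0 -> mem[0xc5]=0x7c, sp=0xc5
prologue: push r3 -> mem[0xc4]=0xb8, sp=0xc4
prologue: push r4 -> mem[0xc3]=0x55, sp=0xc3
body[0] sub  r2, r1, #57 -> r2=0xe7
body[1] mov  r3, r0 -> r3=0x7c
body[2] sub  r3, r5, r0 -> r3=0x6c
body[3] add  r1, r1, r5 -> r1=0x08
body[4] mov  r0, #0x0d -> r0=0x0d
body[5] sub  r3, r1, r1 -> r3=0x00
body[6] sub  r0, r3, r4 -> r0=0xab
body[7] add  r4, r2, #27 -> r4=0x02
epilogue: pop r4=0x55, sp=0xc4
epilogue: pop r3=0xb8, sp=0xc5
epilogue: pop r0=0x7c, sp=0xc6
r1 is caller-saved -> body value

REG = 0x08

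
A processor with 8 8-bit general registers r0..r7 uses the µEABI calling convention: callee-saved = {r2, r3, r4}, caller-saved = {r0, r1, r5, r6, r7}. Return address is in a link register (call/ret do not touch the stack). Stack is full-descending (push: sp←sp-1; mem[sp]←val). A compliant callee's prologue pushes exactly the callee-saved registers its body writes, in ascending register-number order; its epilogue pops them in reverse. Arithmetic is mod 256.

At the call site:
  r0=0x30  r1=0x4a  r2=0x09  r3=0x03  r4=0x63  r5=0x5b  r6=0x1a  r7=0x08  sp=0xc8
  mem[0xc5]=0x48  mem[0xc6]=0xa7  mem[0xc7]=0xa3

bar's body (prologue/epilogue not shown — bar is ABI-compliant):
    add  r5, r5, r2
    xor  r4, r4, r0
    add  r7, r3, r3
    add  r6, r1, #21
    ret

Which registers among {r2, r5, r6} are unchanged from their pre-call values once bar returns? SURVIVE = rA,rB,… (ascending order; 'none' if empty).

SURVIVE = r2

prologue: push r4 → mem[0xc7]=0x63, sp=0xc7
body[0] add  r5, r5, r2 → r5=0x64
body[1] xor  r4, r4, r0 → r4=0x53
body[2] add  r7, r3, r3 → r7=0x06
body[3] add  r6, r1, #21 → r6=0x5f
epilogue: pop r4=0x63, sp=0xc8
r2: callee-saved, written=False
r5: caller-saved, written=True
r6: caller-saved, written=True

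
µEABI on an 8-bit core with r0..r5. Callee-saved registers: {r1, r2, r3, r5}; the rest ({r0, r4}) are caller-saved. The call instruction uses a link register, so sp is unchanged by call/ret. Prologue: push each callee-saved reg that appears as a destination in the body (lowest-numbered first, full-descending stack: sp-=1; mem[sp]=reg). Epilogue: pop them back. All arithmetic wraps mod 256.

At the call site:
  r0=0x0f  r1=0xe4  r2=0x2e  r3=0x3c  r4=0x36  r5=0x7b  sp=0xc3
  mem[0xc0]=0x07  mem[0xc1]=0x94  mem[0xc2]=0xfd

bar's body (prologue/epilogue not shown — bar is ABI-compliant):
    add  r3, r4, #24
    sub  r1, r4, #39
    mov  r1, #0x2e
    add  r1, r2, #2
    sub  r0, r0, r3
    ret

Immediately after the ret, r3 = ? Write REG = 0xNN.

prologue: push r1 → mem[0xc2]=0xe4, sp=0xc2
prologue: push r3 → mem[0xc1]=0x3c, sp=0xc1
body[0] add  r3, r4, #24 → r3=0x4e
body[1] sub  r1, r4, #39 → r1=0x0f
body[2] mov  r1, #0x2e → r1=0x2e
body[3] add  r1, r2, #2 → r1=0x30
body[4] sub  r0, r0, r3 → r0=0xc1
epilogue: pop r3=0x3c, sp=0xc2
epilogue: pop r1=0xe4, sp=0xc3
r3 is callee-saved → restored

REG = 0x3c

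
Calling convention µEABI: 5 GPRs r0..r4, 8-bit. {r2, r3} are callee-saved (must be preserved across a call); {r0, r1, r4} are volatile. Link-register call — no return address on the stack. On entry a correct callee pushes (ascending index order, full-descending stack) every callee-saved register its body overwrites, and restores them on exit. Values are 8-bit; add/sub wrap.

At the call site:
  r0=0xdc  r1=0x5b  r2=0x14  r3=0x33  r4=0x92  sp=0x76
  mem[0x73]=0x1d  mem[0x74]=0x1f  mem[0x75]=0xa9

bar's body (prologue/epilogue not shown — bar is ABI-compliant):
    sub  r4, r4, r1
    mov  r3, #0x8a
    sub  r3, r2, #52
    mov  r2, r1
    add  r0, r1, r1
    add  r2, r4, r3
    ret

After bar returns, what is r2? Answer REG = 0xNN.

prologue: push r2 → mem[0x75]=0x14, sp=0x75
prologue: push r3 → mem[0x74]=0x33, sp=0x74
body[0] sub  r4, r4, r1 → r4=0x37
body[1] mov  r3, #0x8a → r3=0x8a
body[2] sub  r3, r2, #52 → r3=0xe0
body[3] mov  r2, r1 → r2=0x5b
body[4] add  r0, r1, r1 → r0=0xb6
body[5] add  r2, r4, r3 → r2=0x17
epilogue: pop r3=0x33, sp=0x75
epilogue: pop r2=0x14, sp=0x76
r2 is callee-saved → restored

REG = 0x14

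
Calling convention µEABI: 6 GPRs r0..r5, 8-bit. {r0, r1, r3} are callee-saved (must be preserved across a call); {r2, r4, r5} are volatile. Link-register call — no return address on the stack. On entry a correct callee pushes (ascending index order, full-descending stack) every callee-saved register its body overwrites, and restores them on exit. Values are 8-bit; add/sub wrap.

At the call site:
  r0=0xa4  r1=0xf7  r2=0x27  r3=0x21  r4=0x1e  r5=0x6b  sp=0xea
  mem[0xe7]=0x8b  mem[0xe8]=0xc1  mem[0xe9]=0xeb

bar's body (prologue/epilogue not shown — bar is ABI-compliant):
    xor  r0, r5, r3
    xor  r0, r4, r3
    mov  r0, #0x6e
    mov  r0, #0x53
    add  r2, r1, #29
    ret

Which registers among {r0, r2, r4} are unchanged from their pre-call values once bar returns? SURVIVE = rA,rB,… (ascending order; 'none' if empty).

prologue: push r0 → mem[0xe9]=0xa4, sp=0xe9
body[0] xor  r0, r5, r3 → r0=0x4a
body[1] xor  r0, r4, r3 → r0=0x3f
body[2] mov  r0, #0x6e → r0=0x6e
body[3] mov  r0, #0x53 → r0=0x53
body[4] add  r2, r1, #29 → r2=0x14
epilogue: pop r0=0xa4, sp=0xea
r0: callee-saved, written=True
r2: caller-saved, written=True
r4: caller-saved, written=False

SURVIVE = r0,r4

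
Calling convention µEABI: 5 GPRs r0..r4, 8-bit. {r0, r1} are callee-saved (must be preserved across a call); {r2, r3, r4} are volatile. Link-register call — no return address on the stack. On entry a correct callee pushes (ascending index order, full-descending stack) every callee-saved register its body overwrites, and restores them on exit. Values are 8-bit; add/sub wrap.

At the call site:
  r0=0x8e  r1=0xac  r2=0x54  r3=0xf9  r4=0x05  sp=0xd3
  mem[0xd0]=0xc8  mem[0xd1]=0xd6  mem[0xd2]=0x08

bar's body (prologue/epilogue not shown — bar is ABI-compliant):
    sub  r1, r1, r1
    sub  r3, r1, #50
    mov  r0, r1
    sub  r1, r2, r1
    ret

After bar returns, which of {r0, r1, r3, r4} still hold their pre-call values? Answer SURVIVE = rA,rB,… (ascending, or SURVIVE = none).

prologue: push r0 → mem[0xd2]=0x8e, sp=0xd2
prologue: push r1 → mem[0xd1]=0xac, sp=0xd1
body[0] sub  r1, r1, r1 → r1=0x00
body[1] sub  r3, r1, #50 → r3=0xce
body[2] mov  r0, r1 → r0=0x00
body[3] sub  r1, r2, r1 → r1=0x54
epilogue: pop r1=0xac, sp=0xd2
epilogue: pop r0=0x8e, sp=0xd3
r0: callee-saved, written=True
r1: callee-saved, written=True
r3: caller-saved, written=True
r4: caller-saved, written=False

SURVIVE = r0,r1,r4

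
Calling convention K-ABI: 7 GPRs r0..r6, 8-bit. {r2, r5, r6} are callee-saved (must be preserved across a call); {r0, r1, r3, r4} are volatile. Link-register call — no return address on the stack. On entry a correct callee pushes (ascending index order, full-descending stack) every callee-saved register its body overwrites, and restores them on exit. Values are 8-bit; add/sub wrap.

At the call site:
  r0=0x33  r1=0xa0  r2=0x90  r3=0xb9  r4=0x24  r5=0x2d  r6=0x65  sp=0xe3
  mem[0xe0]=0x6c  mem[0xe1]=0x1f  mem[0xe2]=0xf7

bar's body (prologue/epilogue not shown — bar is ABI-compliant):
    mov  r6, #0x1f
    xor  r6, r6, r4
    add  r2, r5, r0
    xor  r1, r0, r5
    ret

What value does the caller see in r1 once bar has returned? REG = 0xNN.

prologue: push r2 -> mem[0xe2]=0x90, sp=0xe2
prologue: push r6 -> mem[0xe1]=0x65, sp=0xe1
body[0] mov  r6, #0x1f -> r6=0x1f
body[1] xor  r6, r6, r4 -> r6=0x3b
body[2] add  r2, r5, r0 -> r2=0x60
body[3] xor  r1, r0, r5 -> r1=0x1e
epilogue: pop r6=0x65, sp=0xe2
epilogue: pop r2=0x90, sp=0xe3
r1 is caller-saved -> body value

REG = 0x1e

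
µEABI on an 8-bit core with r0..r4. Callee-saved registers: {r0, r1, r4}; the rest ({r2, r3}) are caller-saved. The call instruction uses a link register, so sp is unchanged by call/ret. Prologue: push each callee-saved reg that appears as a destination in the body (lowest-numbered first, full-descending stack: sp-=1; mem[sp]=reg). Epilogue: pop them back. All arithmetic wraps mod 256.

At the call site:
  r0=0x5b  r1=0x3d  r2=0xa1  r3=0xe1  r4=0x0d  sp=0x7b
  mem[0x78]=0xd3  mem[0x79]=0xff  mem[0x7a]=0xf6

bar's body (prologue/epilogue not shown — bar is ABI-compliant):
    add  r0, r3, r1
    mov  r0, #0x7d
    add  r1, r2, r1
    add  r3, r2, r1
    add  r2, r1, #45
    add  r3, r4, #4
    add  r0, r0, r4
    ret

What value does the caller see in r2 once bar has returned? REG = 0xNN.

prologue: push r0 → mem[0x7a]=0x5b, sp=0x7a
prologue: push r1 → mem[0x79]=0x3d, sp=0x79
body[0] add  r0, r3, r1 → r0=0x1e
body[1] mov  r0, #0x7d → r0=0x7d
body[2] add  r1, r2, r1 → r1=0xde
body[3] add  r3, r2, r1 → r3=0x7f
body[4] add  r2, r1, #45 → r2=0x0b
body[5] add  r3, r4, #4 → r3=0x11
body[6] add  r0, r0, r4 → r0=0x8a
epilogue: pop r1=0x3d, sp=0x7a
epilogue: pop r0=0x5b, sp=0x7b
r2 is caller-saved → body value

REG = 0x0b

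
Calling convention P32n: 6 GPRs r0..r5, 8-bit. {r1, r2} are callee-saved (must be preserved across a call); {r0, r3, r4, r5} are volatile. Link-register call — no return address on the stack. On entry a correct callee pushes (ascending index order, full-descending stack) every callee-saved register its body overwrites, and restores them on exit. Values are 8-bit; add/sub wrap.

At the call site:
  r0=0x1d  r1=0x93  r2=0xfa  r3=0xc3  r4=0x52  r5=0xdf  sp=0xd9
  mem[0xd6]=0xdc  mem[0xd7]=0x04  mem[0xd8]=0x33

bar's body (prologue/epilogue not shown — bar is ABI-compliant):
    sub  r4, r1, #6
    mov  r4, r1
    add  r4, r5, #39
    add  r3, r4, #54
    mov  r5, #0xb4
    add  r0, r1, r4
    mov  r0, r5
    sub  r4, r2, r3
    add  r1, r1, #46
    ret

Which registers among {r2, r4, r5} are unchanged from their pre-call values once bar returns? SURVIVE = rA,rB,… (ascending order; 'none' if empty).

SURVIVE = r2

prologue: push r1 → mem[0xd8]=0x93, sp=0xd8
body[0] sub  r4, r1, #6 → r4=0x8d
body[1] mov  r4, r1 → r4=0x93
body[2] add  r4, r5, #39 → r4=0x06
body[3] add  r3, r4, #54 → r3=0x3c
body[4] mov  r5, #0xb4 → r5=0xb4
body[5] add  r0, r1, r4 → r0=0x99
body[6] mov  r0, r5 → r0=0xb4
body[7] sub  r4, r2, r3 → r4=0xbe
body[8] add  r1, r1, #46 → r1=0xc1
epilogue: pop r1=0x93, sp=0xd9
r2: callee-saved, written=False
r4: caller-saved, written=True
r5: caller-saved, written=True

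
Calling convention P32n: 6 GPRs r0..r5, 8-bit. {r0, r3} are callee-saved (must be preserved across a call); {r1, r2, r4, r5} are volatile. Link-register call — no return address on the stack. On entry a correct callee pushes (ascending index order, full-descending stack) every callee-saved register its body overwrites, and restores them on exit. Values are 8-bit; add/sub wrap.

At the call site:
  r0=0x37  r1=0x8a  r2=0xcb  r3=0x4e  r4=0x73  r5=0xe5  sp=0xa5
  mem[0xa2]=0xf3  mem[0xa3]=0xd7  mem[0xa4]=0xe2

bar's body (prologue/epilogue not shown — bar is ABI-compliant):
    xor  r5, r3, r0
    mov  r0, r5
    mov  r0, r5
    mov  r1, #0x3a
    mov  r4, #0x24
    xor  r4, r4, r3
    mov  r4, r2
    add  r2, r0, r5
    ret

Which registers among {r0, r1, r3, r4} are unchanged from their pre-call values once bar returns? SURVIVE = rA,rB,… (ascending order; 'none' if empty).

SURVIVE = r0,r3

prologue: push r0 → mem[0xa4]=0x37, sp=0xa4
body[0] xor  r5, r3, r0 → r5=0x79
body[1] mov  r0, r5 → r0=0x79
body[2] mov  r0, r5 → r0=0x79
body[3] mov  r1, #0x3a → r1=0x3a
body[4] mov  r4, #0x24 → r4=0x24
body[5] xor  r4, r4, r3 → r4=0x6a
body[6] mov  r4, r2 → r4=0xcb
body[7] add  r2, r0, r5 → r2=0xf2
epilogue: pop r0=0x37, sp=0xa5
r0: callee-saved, written=True
r1: caller-saved, written=True
r3: callee-saved, written=False
r4: caller-saved, written=True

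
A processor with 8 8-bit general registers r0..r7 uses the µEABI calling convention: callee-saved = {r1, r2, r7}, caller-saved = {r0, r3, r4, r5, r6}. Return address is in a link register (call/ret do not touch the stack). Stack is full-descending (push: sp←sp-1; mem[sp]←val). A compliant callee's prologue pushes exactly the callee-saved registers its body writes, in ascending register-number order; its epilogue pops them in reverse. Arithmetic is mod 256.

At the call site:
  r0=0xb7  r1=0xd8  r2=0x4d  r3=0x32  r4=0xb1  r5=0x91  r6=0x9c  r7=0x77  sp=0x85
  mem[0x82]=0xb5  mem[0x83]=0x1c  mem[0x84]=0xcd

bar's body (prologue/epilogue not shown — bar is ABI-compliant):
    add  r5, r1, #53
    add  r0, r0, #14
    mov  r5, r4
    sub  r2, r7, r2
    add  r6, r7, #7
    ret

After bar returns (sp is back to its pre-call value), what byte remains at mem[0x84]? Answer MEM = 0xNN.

MEM = 0x4d

prologue: push r2 -> mem[0x84]=0x4d, sp=0x84
body[0] add  r5, r1, #53 -> r5=0x0d
body[1] add  r0, r0, #14 -> r0=0xc5
body[2] mov  r5, r4 -> r5=0xb1
body[3] sub  r2, r7, r2 -> r2=0x2a
body[4] add  r6, r7, #7 -> r6=0x7e
epilogue: pop r2=0x4d, sp=0x85
prologue pushed ['r2'] at ['0x84']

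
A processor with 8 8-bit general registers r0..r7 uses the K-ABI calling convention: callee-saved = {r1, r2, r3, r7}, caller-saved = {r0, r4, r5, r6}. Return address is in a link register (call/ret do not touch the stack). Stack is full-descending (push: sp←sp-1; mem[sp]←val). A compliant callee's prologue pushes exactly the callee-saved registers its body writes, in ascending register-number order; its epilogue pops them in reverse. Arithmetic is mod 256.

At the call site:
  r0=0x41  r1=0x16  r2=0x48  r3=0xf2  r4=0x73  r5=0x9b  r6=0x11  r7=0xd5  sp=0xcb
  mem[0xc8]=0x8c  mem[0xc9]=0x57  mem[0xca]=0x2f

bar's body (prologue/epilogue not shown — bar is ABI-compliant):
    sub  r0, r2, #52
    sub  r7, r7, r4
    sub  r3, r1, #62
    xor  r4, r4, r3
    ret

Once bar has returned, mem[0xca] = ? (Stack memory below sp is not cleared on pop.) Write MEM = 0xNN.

prologue: push r3 → mem[0xca]=0xf2, sp=0xca
prologue: push r7 → mem[0xc9]=0xd5, sp=0xc9
body[0] sub  r0, r2, #52 → r0=0x14
body[1] sub  r7, r7, r4 → r7=0x62
body[2] sub  r3, r1, #62 → r3=0xd8
body[3] xor  r4, r4, r3 → r4=0xab
epilogue: pop r7=0xd5, sp=0xca
epilogue: pop r3=0xf2, sp=0xcb
prologue pushed ['r3', 'r7'] at ['0xca', '0xc9']

MEM = 0xf2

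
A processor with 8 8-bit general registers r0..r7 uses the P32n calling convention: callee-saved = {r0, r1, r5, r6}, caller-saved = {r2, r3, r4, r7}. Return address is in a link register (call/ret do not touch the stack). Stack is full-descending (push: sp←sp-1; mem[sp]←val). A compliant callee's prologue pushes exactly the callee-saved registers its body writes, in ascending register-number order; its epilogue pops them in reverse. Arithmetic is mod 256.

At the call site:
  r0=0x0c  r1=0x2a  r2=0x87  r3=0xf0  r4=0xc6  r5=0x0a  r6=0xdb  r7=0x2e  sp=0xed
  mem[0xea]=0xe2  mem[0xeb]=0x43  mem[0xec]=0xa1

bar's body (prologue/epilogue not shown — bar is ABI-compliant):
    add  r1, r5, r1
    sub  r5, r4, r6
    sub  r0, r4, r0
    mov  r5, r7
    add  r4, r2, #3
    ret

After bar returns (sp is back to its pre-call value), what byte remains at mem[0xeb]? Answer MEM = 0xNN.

prologue: push r0 → mem[0xec]=0x0c, sp=0xec
prologue: push r1 → mem[0xeb]=0x2a, sp=0xeb
prologue: push r5 → mem[0xea]=0x0a, sp=0xea
body[0] add  r1, r5, r1 → r1=0x34
body[1] sub  r5, r4, r6 → r5=0xeb
body[2] sub  r0, r4, r0 → r0=0xba
body[3] mov  r5, r7 → r5=0x2e
body[4] add  r4, r2, #3 → r4=0x8a
epilogue: pop r5=0x0a, sp=0xeb
epilogue: pop r1=0x2a, sp=0xec
epilogue: pop r0=0x0c, sp=0xed
prologue pushed ['r0', 'r1', 'r5'] at ['0xec', '0xeb', '0xea']

MEM = 0x2a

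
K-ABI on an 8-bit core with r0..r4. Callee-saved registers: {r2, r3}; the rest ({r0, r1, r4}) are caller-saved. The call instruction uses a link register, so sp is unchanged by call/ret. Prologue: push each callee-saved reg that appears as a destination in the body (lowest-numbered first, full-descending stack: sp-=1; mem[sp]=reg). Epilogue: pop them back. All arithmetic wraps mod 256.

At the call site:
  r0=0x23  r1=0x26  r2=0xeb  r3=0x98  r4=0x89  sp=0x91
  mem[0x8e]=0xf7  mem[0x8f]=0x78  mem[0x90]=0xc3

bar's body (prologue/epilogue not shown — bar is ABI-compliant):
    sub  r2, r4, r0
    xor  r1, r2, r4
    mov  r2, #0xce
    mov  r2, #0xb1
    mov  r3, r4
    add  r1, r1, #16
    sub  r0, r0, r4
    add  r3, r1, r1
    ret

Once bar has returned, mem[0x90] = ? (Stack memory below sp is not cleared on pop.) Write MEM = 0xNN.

prologue: push r2 → mem[0x90]=0xeb, sp=0x90
prologue: push r3 → mem[0x8f]=0x98, sp=0x8f
body[0] sub  r2, r4, r0 → r2=0x66
body[1] xor  r1, r2, r4 → r1=0xef
body[2] mov  r2, #0xce → r2=0xce
body[3] mov  r2, #0xb1 → r2=0xb1
body[4] mov  r3, r4 → r3=0x89
body[5] add  r1, r1, #16 → r1=0xff
body[6] sub  r0, r0, r4 → r0=0x9a
body[7] add  r3, r1, r1 → r3=0xfe
epilogue: pop r3=0x98, sp=0x90
epilogue: pop r2=0xeb, sp=0x91
prologue pushed ['r2', 'r3'] at ['0x90', '0x8f']

MEM = 0xeb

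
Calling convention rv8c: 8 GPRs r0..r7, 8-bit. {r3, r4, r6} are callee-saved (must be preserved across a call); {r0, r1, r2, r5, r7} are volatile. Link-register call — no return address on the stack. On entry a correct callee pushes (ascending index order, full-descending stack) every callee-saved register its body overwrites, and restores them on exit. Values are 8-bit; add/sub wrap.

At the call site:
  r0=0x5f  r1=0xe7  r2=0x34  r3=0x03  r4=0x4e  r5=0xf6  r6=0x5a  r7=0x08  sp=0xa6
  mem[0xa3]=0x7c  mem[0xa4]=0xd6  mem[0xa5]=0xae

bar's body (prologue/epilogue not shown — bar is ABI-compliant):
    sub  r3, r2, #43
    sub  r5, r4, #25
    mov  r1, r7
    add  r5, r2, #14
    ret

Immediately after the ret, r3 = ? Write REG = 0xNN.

REG = 0x03

prologue: push r3 -> mem[0xa5]=0x03, sp=0xa5
body[0] sub  r3, r2, #43 -> r3=0x09
body[1] sub  r5, r4, #25 -> r5=0x35
body[2] mov  r1, r7 -> r1=0x08
body[3] add  r5, r2, #14 -> r5=0x42
epilogue: pop r3=0x03, sp=0xa6
r3 is callee-saved -> restored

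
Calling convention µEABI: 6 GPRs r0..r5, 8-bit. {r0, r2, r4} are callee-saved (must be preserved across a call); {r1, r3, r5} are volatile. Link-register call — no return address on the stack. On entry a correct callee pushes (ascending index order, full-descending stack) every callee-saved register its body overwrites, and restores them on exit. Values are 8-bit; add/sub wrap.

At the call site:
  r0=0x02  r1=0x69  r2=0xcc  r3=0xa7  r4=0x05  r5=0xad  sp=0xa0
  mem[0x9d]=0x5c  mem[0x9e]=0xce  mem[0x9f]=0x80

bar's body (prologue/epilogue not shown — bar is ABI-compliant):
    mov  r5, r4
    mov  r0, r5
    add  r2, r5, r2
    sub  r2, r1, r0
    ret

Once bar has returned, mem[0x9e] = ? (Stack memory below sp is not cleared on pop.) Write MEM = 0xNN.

prologue: push r0 -> mem[0x9f]=0x02, sp=0x9f
prologue: push r2 -> mem[0x9e]=0xcc, sp=0x9e
body[0] mov  r5, r4 -> r5=0x05
body[1] mov  r0, r5 -> r0=0x05
body[2] add  r2, r5, r2 -> r2=0xd1
body[3] sub  r2, r1, r0 -> r2=0x64
epilogue: pop r2=0xcc, sp=0x9f
epilogue: pop r0=0x02, sp=0xa0
prologue pushed ['r0', 'r2'] at ['0x9f', '0x9e']

MEM = 0xcc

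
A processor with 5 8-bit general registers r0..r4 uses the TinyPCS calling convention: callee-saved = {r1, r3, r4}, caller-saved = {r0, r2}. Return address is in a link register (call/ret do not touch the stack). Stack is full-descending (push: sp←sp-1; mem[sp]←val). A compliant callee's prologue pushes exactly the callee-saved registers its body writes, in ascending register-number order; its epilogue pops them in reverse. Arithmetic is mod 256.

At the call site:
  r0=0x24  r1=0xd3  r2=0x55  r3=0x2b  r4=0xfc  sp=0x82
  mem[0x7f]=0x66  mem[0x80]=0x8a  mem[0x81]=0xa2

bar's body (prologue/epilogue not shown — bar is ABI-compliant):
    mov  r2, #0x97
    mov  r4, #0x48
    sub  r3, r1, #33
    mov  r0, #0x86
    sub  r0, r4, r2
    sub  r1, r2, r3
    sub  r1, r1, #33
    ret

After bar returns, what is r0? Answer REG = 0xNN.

REG = 0xb1

prologue: push r1 → mem[0x81]=0xd3, sp=0x81
prologue: push r3 → mem[0x80]=0x2b, sp=0x80
prologue: push r4 → mem[0x7f]=0xfc, sp=0x7f
body[0] mov  r2, #0x97 → r2=0x97
body[1] mov  r4, #0x48 → r4=0x48
body[2] sub  r3, r1, #33 → r3=0xb2
body[3] mov  r0, #0x86 → r0=0x86
body[4] sub  r0, r4, r2 → r0=0xb1
body[5] sub  r1, r2, r3 → r1=0xe5
body[6] sub  r1, r1, #33 → r1=0xc4
epilogue: pop r4=0xfc, sp=0x80
epilogue: pop r3=0x2b, sp=0x81
epilogue: pop r1=0xd3, sp=0x82
r0 is caller-saved → body value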